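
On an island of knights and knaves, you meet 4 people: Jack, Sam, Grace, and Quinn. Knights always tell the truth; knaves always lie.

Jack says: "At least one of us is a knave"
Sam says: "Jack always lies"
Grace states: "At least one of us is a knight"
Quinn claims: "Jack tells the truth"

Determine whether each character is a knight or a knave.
Jack is a knight.
Sam is a knave.
Grace is a knight.
Quinn is a knight.

Verification:
- Jack (knight) says "At least one of us is a knave" - this is TRUE because Sam is a knave.
- Sam (knave) says "Jack always lies" - this is FALSE (a lie) because Jack is a knight.
- Grace (knight) says "At least one of us is a knight" - this is TRUE because Jack, Grace, and Quinn are knights.
- Quinn (knight) says "Jack tells the truth" - this is TRUE because Jack is a knight.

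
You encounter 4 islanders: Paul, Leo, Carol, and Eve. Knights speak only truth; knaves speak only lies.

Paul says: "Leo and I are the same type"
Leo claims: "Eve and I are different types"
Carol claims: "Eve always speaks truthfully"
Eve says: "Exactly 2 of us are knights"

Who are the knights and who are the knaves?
Paul is a knave.
Leo is a knight.
Carol is a knave.
Eve is a knave.

Verification:
- Paul (knave) says "Leo and I are the same type" - this is FALSE (a lie) because Paul is a knave and Leo is a knight.
- Leo (knight) says "Eve and I are different types" - this is TRUE because Leo is a knight and Eve is a knave.
- Carol (knave) says "Eve always speaks truthfully" - this is FALSE (a lie) because Eve is a knave.
- Eve (knave) says "Exactly 2 of us are knights" - this is FALSE (a lie) because there are 1 knights.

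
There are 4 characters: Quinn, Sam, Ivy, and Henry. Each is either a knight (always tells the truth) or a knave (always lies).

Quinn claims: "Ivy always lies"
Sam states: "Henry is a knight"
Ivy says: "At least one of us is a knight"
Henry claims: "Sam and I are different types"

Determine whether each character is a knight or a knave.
Quinn is a knave.
Sam is a knave.
Ivy is a knight.
Henry is a knave.

Verification:
- Quinn (knave) says "Ivy always lies" - this is FALSE (a lie) because Ivy is a knight.
- Sam (knave) says "Henry is a knight" - this is FALSE (a lie) because Henry is a knave.
- Ivy (knight) says "At least one of us is a knight" - this is TRUE because Ivy is a knight.
- Henry (knave) says "Sam and I are different types" - this is FALSE (a lie) because Henry is a knave and Sam is a knave.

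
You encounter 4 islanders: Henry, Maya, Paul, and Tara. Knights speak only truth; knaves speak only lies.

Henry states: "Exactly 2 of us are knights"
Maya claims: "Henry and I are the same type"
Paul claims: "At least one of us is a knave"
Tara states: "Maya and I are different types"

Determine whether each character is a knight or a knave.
Henry is a knight.
Maya is a knave.
Paul is a knight.
Tara is a knave.

Verification:
- Henry (knight) says "Exactly 2 of us are knights" - this is TRUE because there are 2 knights.
- Maya (knave) says "Henry and I are the same type" - this is FALSE (a lie) because Maya is a knave and Henry is a knight.
- Paul (knight) says "At least one of us is a knave" - this is TRUE because Maya and Tara are knaves.
- Tara (knave) says "Maya and I are different types" - this is FALSE (a lie) because Tara is a knave and Maya is a knave.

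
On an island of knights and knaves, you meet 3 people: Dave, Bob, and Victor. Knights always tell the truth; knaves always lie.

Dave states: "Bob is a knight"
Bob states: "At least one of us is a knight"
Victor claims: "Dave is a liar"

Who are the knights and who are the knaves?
Dave is a knight.
Bob is a knight.
Victor is a knave.

Verification:
- Dave (knight) says "Bob is a knight" - this is TRUE because Bob is a knight.
- Bob (knight) says "At least one of us is a knight" - this is TRUE because Dave and Bob are knights.
- Victor (knave) says "Dave is a liar" - this is FALSE (a lie) because Dave is a knight.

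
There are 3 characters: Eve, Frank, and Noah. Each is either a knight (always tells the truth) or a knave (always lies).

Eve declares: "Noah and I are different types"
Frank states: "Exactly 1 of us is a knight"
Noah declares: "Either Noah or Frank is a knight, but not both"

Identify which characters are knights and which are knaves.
Eve is a knave.
Frank is a knave.
Noah is a knave.

Verification:
- Eve (knave) says "Noah and I are different types" - this is FALSE (a lie) because Eve is a knave and Noah is a knave.
- Frank (knave) says "Exactly 1 of us is a knight" - this is FALSE (a lie) because there are 0 knights.
- Noah (knave) says "Either Noah or Frank is a knight, but not both" - this is FALSE (a lie) because Noah is a knave and Frank is a knave.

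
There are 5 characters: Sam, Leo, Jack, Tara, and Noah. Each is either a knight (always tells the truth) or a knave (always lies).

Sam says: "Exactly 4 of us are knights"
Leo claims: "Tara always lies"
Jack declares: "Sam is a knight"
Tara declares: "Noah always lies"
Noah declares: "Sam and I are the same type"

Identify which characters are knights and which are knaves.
Sam is a knight.
Leo is a knight.
Jack is a knight.
Tara is a knave.
Noah is a knight.

Verification:
- Sam (knight) says "Exactly 4 of us are knights" - this is TRUE because there are 4 knights.
- Leo (knight) says "Tara always lies" - this is TRUE because Tara is a knave.
- Jack (knight) says "Sam is a knight" - this is TRUE because Sam is a knight.
- Tara (knave) says "Noah always lies" - this is FALSE (a lie) because Noah is a knight.
- Noah (knight) says "Sam and I are the same type" - this is TRUE because Noah is a knight and Sam is a knight.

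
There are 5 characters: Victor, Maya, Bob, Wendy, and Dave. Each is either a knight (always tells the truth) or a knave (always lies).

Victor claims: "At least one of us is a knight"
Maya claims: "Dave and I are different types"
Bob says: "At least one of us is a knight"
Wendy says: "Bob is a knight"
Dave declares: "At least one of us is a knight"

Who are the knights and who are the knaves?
Victor is a knave.
Maya is a knave.
Bob is a knave.
Wendy is a knave.
Dave is a knave.

Verification:
- Victor (knave) says "At least one of us is a knight" - this is FALSE (a lie) because no one is a knight.
- Maya (knave) says "Dave and I are different types" - this is FALSE (a lie) because Maya is a knave and Dave is a knave.
- Bob (knave) says "At least one of us is a knight" - this is FALSE (a lie) because no one is a knight.
- Wendy (knave) says "Bob is a knight" - this is FALSE (a lie) because Bob is a knave.
- Dave (knave) says "At least one of us is a knight" - this is FALSE (a lie) because no one is a knight.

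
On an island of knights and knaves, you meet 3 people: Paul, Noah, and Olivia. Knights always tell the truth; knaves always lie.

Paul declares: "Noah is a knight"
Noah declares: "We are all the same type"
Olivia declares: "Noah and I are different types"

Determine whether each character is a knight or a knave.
Paul is a knave.
Noah is a knave.
Olivia is a knight.

Verification:
- Paul (knave) says "Noah is a knight" - this is FALSE (a lie) because Noah is a knave.
- Noah (knave) says "We are all the same type" - this is FALSE (a lie) because Olivia is a knight and Paul and Noah are knaves.
- Olivia (knight) says "Noah and I are different types" - this is TRUE because Olivia is a knight and Noah is a knave.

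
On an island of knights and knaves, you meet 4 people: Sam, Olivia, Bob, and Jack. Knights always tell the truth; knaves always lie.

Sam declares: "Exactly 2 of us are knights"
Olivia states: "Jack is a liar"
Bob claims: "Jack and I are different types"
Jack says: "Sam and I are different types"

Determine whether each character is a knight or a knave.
Sam is a knave.
Olivia is a knight.
Bob is a knave.
Jack is a knave.

Verification:
- Sam (knave) says "Exactly 2 of us are knights" - this is FALSE (a lie) because there are 1 knights.
- Olivia (knight) says "Jack is a liar" - this is TRUE because Jack is a knave.
- Bob (knave) says "Jack and I are different types" - this is FALSE (a lie) because Bob is a knave and Jack is a knave.
- Jack (knave) says "Sam and I are different types" - this is FALSE (a lie) because Jack is a knave and Sam is a knave.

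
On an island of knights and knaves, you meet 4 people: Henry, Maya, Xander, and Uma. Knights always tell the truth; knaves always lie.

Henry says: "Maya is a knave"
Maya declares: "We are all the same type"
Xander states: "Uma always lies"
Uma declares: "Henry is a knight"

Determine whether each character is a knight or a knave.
Henry is a knight.
Maya is a knave.
Xander is a knave.
Uma is a knight.

Verification:
- Henry (knight) says "Maya is a knave" - this is TRUE because Maya is a knave.
- Maya (knave) says "We are all the same type" - this is FALSE (a lie) because Henry and Uma are knights and Maya and Xander are knaves.
- Xander (knave) says "Uma always lies" - this is FALSE (a lie) because Uma is a knight.
- Uma (knight) says "Henry is a knight" - this is TRUE because Henry is a knight.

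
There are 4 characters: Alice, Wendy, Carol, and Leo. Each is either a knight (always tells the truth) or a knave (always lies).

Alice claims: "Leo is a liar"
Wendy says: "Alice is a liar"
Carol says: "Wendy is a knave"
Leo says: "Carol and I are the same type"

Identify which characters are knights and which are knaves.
Alice is a knight.
Wendy is a knave.
Carol is a knight.
Leo is a knave.

Verification:
- Alice (knight) says "Leo is a liar" - this is TRUE because Leo is a knave.
- Wendy (knave) says "Alice is a liar" - this is FALSE (a lie) because Alice is a knight.
- Carol (knight) says "Wendy is a knave" - this is TRUE because Wendy is a knave.
- Leo (knave) says "Carol and I are the same type" - this is FALSE (a lie) because Leo is a knave and Carol is a knight.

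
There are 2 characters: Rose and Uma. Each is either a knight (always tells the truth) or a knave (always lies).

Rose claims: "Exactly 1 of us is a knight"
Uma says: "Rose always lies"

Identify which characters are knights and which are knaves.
Rose is a knight.
Uma is a knave.

Verification:
- Rose (knight) says "Exactly 1 of us is a knight" - this is TRUE because there are 1 knights.
- Uma (knave) says "Rose always lies" - this is FALSE (a lie) because Rose is a knight.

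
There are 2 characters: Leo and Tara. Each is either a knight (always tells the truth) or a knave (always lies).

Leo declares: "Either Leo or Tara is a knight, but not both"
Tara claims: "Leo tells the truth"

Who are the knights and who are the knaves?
Leo is a knave.
Tara is a knave.

Verification:
- Leo (knave) says "Either Leo or Tara is a knight, but not both" - this is FALSE (a lie) because Leo is a knave and Tara is a knave.
- Tara (knave) says "Leo tells the truth" - this is FALSE (a lie) because Leo is a knave.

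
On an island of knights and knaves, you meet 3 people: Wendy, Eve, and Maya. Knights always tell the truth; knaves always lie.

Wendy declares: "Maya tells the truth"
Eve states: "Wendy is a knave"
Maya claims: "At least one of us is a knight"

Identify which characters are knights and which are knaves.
Wendy is a knight.
Eve is a knave.
Maya is a knight.

Verification:
- Wendy (knight) says "Maya tells the truth" - this is TRUE because Maya is a knight.
- Eve (knave) says "Wendy is a knave" - this is FALSE (a lie) because Wendy is a knight.
- Maya (knight) says "At least one of us is a knight" - this is TRUE because Wendy and Maya are knights.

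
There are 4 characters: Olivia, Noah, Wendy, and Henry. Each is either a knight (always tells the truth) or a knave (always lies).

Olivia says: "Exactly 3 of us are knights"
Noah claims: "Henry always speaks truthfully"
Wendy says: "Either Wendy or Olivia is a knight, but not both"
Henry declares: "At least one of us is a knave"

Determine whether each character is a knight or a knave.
Olivia is a knave.
Noah is a knight.
Wendy is a knave.
Henry is a knight.

Verification:
- Olivia (knave) says "Exactly 3 of us are knights" - this is FALSE (a lie) because there are 2 knights.
- Noah (knight) says "Henry always speaks truthfully" - this is TRUE because Henry is a knight.
- Wendy (knave) says "Either Wendy or Olivia is a knight, but not both" - this is FALSE (a lie) because Wendy is a knave and Olivia is a knave.
- Henry (knight) says "At least one of us is a knave" - this is TRUE because Olivia and Wendy are knaves.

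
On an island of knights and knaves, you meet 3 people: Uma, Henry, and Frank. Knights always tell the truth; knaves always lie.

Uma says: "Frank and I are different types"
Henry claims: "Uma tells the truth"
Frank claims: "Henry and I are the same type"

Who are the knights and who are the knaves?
Uma is a knight.
Henry is a knight.
Frank is a knave.

Verification:
- Uma (knight) says "Frank and I are different types" - this is TRUE because Uma is a knight and Frank is a knave.
- Henry (knight) says "Uma tells the truth" - this is TRUE because Uma is a knight.
- Frank (knave) says "Henry and I are the same type" - this is FALSE (a lie) because Frank is a knave and Henry is a knight.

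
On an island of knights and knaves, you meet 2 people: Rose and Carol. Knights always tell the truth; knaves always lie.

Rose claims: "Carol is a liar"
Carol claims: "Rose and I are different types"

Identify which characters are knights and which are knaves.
Rose is a knave.
Carol is a knight.

Verification:
- Rose (knave) says "Carol is a liar" - this is FALSE (a lie) because Carol is a knight.
- Carol (knight) says "Rose and I are different types" - this is TRUE because Carol is a knight and Rose is a knave.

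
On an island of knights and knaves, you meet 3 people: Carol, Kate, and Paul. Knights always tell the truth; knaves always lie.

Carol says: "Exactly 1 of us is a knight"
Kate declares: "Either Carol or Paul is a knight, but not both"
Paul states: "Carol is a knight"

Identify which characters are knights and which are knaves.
Carol is a knave.
Kate is a knave.
Paul is a knave.

Verification:
- Carol (knave) says "Exactly 1 of us is a knight" - this is FALSE (a lie) because there are 0 knights.
- Kate (knave) says "Either Carol or Paul is a knight, but not both" - this is FALSE (a lie) because Carol is a knave and Paul is a knave.
- Paul (knave) says "Carol is a knight" - this is FALSE (a lie) because Carol is a knave.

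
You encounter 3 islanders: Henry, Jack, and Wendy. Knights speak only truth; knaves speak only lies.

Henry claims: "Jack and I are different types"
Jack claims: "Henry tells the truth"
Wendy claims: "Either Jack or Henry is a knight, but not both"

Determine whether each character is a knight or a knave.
Henry is a knave.
Jack is a knave.
Wendy is a knave.

Verification:
- Henry (knave) says "Jack and I are different types" - this is FALSE (a lie) because Henry is a knave and Jack is a knave.
- Jack (knave) says "Henry tells the truth" - this is FALSE (a lie) because Henry is a knave.
- Wendy (knave) says "Either Jack or Henry is a knight, but not both" - this is FALSE (a lie) because Jack is a knave and Henry is a knave.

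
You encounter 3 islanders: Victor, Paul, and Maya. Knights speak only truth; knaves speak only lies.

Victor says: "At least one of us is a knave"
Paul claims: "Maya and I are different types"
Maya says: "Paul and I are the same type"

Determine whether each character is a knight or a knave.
Victor is a knight.
Paul is a knight.
Maya is a knave.

Verification:
- Victor (knight) says "At least one of us is a knave" - this is TRUE because Maya is a knave.
- Paul (knight) says "Maya and I are different types" - this is TRUE because Paul is a knight and Maya is a knave.
- Maya (knave) says "Paul and I are the same type" - this is FALSE (a lie) because Maya is a knave and Paul is a knight.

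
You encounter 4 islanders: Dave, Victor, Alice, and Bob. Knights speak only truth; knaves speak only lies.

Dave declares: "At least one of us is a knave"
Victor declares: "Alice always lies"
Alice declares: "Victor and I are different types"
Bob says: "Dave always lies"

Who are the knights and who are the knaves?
Dave is a knight.
Victor is a knave.
Alice is a knight.
Bob is a knave.

Verification:
- Dave (knight) says "At least one of us is a knave" - this is TRUE because Victor and Bob are knaves.
- Victor (knave) says "Alice always lies" - this is FALSE (a lie) because Alice is a knight.
- Alice (knight) says "Victor and I are different types" - this is TRUE because Alice is a knight and Victor is a knave.
- Bob (knave) says "Dave always lies" - this is FALSE (a lie) because Dave is a knight.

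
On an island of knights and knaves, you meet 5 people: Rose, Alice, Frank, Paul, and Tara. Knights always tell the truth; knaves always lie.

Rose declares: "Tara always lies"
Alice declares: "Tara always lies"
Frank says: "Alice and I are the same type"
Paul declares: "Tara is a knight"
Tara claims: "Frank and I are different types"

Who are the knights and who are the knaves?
Rose is a knight.
Alice is a knight.
Frank is a knave.
Paul is a knave.
Tara is a knave.

Verification:
- Rose (knight) says "Tara always lies" - this is TRUE because Tara is a knave.
- Alice (knight) says "Tara always lies" - this is TRUE because Tara is a knave.
- Frank (knave) says "Alice and I are the same type" - this is FALSE (a lie) because Frank is a knave and Alice is a knight.
- Paul (knave) says "Tara is a knight" - this is FALSE (a lie) because Tara is a knave.
- Tara (knave) says "Frank and I are different types" - this is FALSE (a lie) because Tara is a knave and Frank is a knave.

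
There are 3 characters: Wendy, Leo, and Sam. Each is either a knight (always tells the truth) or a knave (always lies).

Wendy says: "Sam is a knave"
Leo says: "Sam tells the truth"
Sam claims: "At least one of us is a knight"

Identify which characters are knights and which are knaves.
Wendy is a knave.
Leo is a knight.
Sam is a knight.

Verification:
- Wendy (knave) says "Sam is a knave" - this is FALSE (a lie) because Sam is a knight.
- Leo (knight) says "Sam tells the truth" - this is TRUE because Sam is a knight.
- Sam (knight) says "At least one of us is a knight" - this is TRUE because Leo and Sam are knights.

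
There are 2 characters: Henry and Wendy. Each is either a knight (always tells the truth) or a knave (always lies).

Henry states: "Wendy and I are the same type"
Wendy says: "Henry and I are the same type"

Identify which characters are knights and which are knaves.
Henry is a knight.
Wendy is a knight.

Verification:
- Henry (knight) says "Wendy and I are the same type" - this is TRUE because Henry is a knight and Wendy is a knight.
- Wendy (knight) says "Henry and I are the same type" - this is TRUE because Wendy is a knight and Henry is a knight.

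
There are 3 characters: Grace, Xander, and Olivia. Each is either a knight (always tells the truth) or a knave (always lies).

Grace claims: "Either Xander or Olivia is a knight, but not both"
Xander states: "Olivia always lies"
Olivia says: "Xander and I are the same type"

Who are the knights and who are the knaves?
Grace is a knight.
Xander is a knight.
Olivia is a knave.

Verification:
- Grace (knight) says "Either Xander or Olivia is a knight, but not both" - this is TRUE because Xander is a knight and Olivia is a knave.
- Xander (knight) says "Olivia always lies" - this is TRUE because Olivia is a knave.
- Olivia (knave) says "Xander and I are the same type" - this is FALSE (a lie) because Olivia is a knave and Xander is a knight.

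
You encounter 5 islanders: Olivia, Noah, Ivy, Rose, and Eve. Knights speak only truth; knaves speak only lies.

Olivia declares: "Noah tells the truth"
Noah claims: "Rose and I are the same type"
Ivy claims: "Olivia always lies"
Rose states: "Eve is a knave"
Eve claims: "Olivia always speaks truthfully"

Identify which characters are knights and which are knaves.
Olivia is a knave.
Noah is a knave.
Ivy is a knight.
Rose is a knight.
Eve is a knave.

Verification:
- Olivia (knave) says "Noah tells the truth" - this is FALSE (a lie) because Noah is a knave.
- Noah (knave) says "Rose and I are the same type" - this is FALSE (a lie) because Noah is a knave and Rose is a knight.
- Ivy (knight) says "Olivia always lies" - this is TRUE because Olivia is a knave.
- Rose (knight) says "Eve is a knave" - this is TRUE because Eve is a knave.
- Eve (knave) says "Olivia always speaks truthfully" - this is FALSE (a lie) because Olivia is a knave.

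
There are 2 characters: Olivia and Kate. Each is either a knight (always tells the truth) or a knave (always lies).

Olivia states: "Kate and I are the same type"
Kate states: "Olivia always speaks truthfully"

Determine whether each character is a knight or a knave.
Olivia is a knight.
Kate is a knight.

Verification:
- Olivia (knight) says "Kate and I are the same type" - this is TRUE because Olivia is a knight and Kate is a knight.
- Kate (knight) says "Olivia always speaks truthfully" - this is TRUE because Olivia is a knight.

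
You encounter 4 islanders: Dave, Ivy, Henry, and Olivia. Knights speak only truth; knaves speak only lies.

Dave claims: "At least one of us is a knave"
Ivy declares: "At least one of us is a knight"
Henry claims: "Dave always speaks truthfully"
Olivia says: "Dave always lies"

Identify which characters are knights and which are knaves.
Dave is a knight.
Ivy is a knight.
Henry is a knight.
Olivia is a knave.

Verification:
- Dave (knight) says "At least one of us is a knave" - this is TRUE because Olivia is a knave.
- Ivy (knight) says "At least one of us is a knight" - this is TRUE because Dave, Ivy, and Henry are knights.
- Henry (knight) says "Dave always speaks truthfully" - this is TRUE because Dave is a knight.
- Olivia (knave) says "Dave always lies" - this is FALSE (a lie) because Dave is a knight.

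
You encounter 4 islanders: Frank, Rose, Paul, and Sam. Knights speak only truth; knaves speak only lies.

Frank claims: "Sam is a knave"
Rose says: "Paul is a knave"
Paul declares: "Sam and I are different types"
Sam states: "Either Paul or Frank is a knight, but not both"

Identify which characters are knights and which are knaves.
Frank is a knight.
Rose is a knave.
Paul is a knight.
Sam is a knave.

Verification:
- Frank (knight) says "Sam is a knave" - this is TRUE because Sam is a knave.
- Rose (knave) says "Paul is a knave" - this is FALSE (a lie) because Paul is a knight.
- Paul (knight) says "Sam and I are different types" - this is TRUE because Paul is a knight and Sam is a knave.
- Sam (knave) says "Either Paul or Frank is a knight, but not both" - this is FALSE (a lie) because Paul is a knight and Frank is a knight.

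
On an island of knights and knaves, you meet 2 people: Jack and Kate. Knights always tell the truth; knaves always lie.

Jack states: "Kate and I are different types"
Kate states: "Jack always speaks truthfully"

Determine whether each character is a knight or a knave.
Jack is a knave.
Kate is a knave.

Verification:
- Jack (knave) says "Kate and I are different types" - this is FALSE (a lie) because Jack is a knave and Kate is a knave.
- Kate (knave) says "Jack always speaks truthfully" - this is FALSE (a lie) because Jack is a knave.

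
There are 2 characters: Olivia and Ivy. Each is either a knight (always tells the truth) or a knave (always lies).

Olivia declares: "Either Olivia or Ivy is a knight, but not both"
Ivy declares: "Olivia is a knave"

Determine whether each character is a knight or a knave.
Olivia is a knight.
Ivy is a knave.

Verification:
- Olivia (knight) says "Either Olivia or Ivy is a knight, but not both" - this is TRUE because Olivia is a knight and Ivy is a knave.
- Ivy (knave) says "Olivia is a knave" - this is FALSE (a lie) because Olivia is a knight.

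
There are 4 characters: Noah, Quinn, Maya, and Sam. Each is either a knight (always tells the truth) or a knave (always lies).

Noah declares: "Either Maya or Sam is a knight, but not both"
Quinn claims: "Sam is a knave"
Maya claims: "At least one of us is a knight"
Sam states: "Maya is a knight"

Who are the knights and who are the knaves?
Noah is a knave.
Quinn is a knave.
Maya is a knight.
Sam is a knight.

Verification:
- Noah (knave) says "Either Maya or Sam is a knight, but not both" - this is FALSE (a lie) because Maya is a knight and Sam is a knight.
- Quinn (knave) says "Sam is a knave" - this is FALSE (a lie) because Sam is a knight.
- Maya (knight) says "At least one of us is a knight" - this is TRUE because Maya and Sam are knights.
- Sam (knight) says "Maya is a knight" - this is TRUE because Maya is a knight.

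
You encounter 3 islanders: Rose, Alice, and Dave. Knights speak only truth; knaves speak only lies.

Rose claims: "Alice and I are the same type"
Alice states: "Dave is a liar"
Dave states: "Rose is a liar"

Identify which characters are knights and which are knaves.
Rose is a knight.
Alice is a knight.
Dave is a knave.

Verification:
- Rose (knight) says "Alice and I are the same type" - this is TRUE because Rose is a knight and Alice is a knight.
- Alice (knight) says "Dave is a liar" - this is TRUE because Dave is a knave.
- Dave (knave) says "Rose is a liar" - this is FALSE (a lie) because Rose is a knight.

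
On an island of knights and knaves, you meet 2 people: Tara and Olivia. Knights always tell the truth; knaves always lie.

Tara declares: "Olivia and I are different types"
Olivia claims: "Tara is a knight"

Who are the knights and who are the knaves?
Tara is a knave.
Olivia is a knave.

Verification:
- Tara (knave) says "Olivia and I are different types" - this is FALSE (a lie) because Tara is a knave and Olivia is a knave.
- Olivia (knave) says "Tara is a knight" - this is FALSE (a lie) because Tara is a knave.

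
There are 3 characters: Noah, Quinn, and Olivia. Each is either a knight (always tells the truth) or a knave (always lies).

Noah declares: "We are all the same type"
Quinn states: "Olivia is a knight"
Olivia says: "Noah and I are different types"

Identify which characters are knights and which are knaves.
Noah is a knave.
Quinn is a knight.
Olivia is a knight.

Verification:
- Noah (knave) says "We are all the same type" - this is FALSE (a lie) because Quinn and Olivia are knights and Noah is a knave.
- Quinn (knight) says "Olivia is a knight" - this is TRUE because Olivia is a knight.
- Olivia (knight) says "Noah and I are different types" - this is TRUE because Olivia is a knight and Noah is a knave.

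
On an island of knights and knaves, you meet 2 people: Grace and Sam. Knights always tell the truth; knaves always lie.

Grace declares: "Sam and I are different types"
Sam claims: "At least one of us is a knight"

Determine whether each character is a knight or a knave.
Grace is a knave.
Sam is a knave.

Verification:
- Grace (knave) says "Sam and I are different types" - this is FALSE (a lie) because Grace is a knave and Sam is a knave.
- Sam (knave) says "At least one of us is a knight" - this is FALSE (a lie) because no one is a knight.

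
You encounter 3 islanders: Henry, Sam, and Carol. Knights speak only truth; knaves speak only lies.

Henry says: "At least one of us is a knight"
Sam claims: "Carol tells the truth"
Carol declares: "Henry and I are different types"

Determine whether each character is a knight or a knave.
Henry is a knave.
Sam is a knave.
Carol is a knave.

Verification:
- Henry (knave) says "At least one of us is a knight" - this is FALSE (a lie) because no one is a knight.
- Sam (knave) says "Carol tells the truth" - this is FALSE (a lie) because Carol is a knave.
- Carol (knave) says "Henry and I are different types" - this is FALSE (a lie) because Carol is a knave and Henry is a knave.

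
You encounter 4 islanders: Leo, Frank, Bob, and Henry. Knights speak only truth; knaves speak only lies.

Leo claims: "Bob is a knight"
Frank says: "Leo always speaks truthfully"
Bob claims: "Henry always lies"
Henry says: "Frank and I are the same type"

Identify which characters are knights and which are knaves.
Leo is a knight.
Frank is a knight.
Bob is a knight.
Henry is a knave.

Verification:
- Leo (knight) says "Bob is a knight" - this is TRUE because Bob is a knight.
- Frank (knight) says "Leo always speaks truthfully" - this is TRUE because Leo is a knight.
- Bob (knight) says "Henry always lies" - this is TRUE because Henry is a knave.
- Henry (knave) says "Frank and I are the same type" - this is FALSE (a lie) because Henry is a knave and Frank is a knight.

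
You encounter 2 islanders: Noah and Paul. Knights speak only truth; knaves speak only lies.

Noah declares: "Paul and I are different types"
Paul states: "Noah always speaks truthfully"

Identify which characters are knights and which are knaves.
Noah is a knave.
Paul is a knave.

Verification:
- Noah (knave) says "Paul and I are different types" - this is FALSE (a lie) because Noah is a knave and Paul is a knave.
- Paul (knave) says "Noah always speaks truthfully" - this is FALSE (a lie) because Noah is a knave.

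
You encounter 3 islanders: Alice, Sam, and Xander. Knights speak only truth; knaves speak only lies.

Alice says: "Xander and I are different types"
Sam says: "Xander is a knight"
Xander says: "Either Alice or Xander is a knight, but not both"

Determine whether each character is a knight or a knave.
Alice is a knave.
Sam is a knave.
Xander is a knave.

Verification:
- Alice (knave) says "Xander and I are different types" - this is FALSE (a lie) because Alice is a knave and Xander is a knave.
- Sam (knave) says "Xander is a knight" - this is FALSE (a lie) because Xander is a knave.
- Xander (knave) says "Either Alice or Xander is a knight, but not both" - this is FALSE (a lie) because Alice is a knave and Xander is a knave.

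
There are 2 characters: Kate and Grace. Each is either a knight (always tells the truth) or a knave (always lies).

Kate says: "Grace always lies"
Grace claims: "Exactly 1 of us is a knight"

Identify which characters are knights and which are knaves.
Kate is a knave.
Grace is a knight.

Verification:
- Kate (knave) says "Grace always lies" - this is FALSE (a lie) because Grace is a knight.
- Grace (knight) says "Exactly 1 of us is a knight" - this is TRUE because there are 1 knights.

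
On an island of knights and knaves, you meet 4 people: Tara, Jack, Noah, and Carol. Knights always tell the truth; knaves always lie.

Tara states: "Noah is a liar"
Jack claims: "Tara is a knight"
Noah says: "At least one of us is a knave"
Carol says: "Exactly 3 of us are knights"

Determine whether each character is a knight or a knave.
Tara is a knave.
Jack is a knave.
Noah is a knight.
Carol is a knave.

Verification:
- Tara (knave) says "Noah is a liar" - this is FALSE (a lie) because Noah is a knight.
- Jack (knave) says "Tara is a knight" - this is FALSE (a lie) because Tara is a knave.
- Noah (knight) says "At least one of us is a knave" - this is TRUE because Tara, Jack, and Carol are knaves.
- Carol (knave) says "Exactly 3 of us are knights" - this is FALSE (a lie) because there are 1 knights.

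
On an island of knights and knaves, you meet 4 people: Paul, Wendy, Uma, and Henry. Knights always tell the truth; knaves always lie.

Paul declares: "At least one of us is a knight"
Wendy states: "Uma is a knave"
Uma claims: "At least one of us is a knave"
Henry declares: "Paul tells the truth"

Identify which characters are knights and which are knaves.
Paul is a knight.
Wendy is a knave.
Uma is a knight.
Henry is a knight.

Verification:
- Paul (knight) says "At least one of us is a knight" - this is TRUE because Paul, Uma, and Henry are knights.
- Wendy (knave) says "Uma is a knave" - this is FALSE (a lie) because Uma is a knight.
- Uma (knight) says "At least one of us is a knave" - this is TRUE because Wendy is a knave.
- Henry (knight) says "Paul tells the truth" - this is TRUE because Paul is a knight.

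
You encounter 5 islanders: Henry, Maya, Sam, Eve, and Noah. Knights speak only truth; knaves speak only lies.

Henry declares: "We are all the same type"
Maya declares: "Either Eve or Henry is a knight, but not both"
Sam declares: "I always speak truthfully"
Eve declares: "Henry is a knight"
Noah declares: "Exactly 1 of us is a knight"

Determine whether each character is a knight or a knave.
Henry is a knave.
Maya is a knave.
Sam is a knave.
Eve is a knave.
Noah is a knight.

Verification:
- Henry (knave) says "We are all the same type" - this is FALSE (a lie) because Noah is a knight and Henry, Maya, Sam, and Eve are knaves.
- Maya (knave) says "Either Eve or Henry is a knight, but not both" - this is FALSE (a lie) because Eve is a knave and Henry is a knave.
- Sam (knave) says "I always speak truthfully" - this is FALSE (a lie) because Sam is a knave.
- Eve (knave) says "Henry is a knight" - this is FALSE (a lie) because Henry is a knave.
- Noah (knight) says "Exactly 1 of us is a knight" - this is TRUE because there are 1 knights.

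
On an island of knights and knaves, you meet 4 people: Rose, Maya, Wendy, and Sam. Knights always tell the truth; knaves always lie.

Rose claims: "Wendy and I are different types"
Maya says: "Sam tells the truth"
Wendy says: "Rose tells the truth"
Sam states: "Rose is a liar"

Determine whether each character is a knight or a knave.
Rose is a knave.
Maya is a knight.
Wendy is a knave.
Sam is a knight.

Verification:
- Rose (knave) says "Wendy and I are different types" - this is FALSE (a lie) because Rose is a knave and Wendy is a knave.
- Maya (knight) says "Sam tells the truth" - this is TRUE because Sam is a knight.
- Wendy (knave) says "Rose tells the truth" - this is FALSE (a lie) because Rose is a knave.
- Sam (knight) says "Rose is a liar" - this is TRUE because Rose is a knave.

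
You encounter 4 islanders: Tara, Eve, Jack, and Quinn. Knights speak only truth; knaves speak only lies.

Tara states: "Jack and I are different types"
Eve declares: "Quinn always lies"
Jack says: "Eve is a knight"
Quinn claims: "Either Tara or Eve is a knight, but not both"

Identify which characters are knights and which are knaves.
Tara is a knight.
Eve is a knave.
Jack is a knave.
Quinn is a knight.

Verification:
- Tara (knight) says "Jack and I are different types" - this is TRUE because Tara is a knight and Jack is a knave.
- Eve (knave) says "Quinn always lies" - this is FALSE (a lie) because Quinn is a knight.
- Jack (knave) says "Eve is a knight" - this is FALSE (a lie) because Eve is a knave.
- Quinn (knight) says "Either Tara or Eve is a knight, but not both" - this is TRUE because Tara is a knight and Eve is a knave.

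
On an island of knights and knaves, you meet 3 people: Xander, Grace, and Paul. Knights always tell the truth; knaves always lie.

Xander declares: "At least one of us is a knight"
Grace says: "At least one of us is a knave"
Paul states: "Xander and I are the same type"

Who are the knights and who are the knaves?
Xander is a knight.
Grace is a knight.
Paul is a knave.

Verification:
- Xander (knight) says "At least one of us is a knight" - this is TRUE because Xander and Grace are knights.
- Grace (knight) says "At least one of us is a knave" - this is TRUE because Paul is a knave.
- Paul (knave) says "Xander and I are the same type" - this is FALSE (a lie) because Paul is a knave and Xander is a knight.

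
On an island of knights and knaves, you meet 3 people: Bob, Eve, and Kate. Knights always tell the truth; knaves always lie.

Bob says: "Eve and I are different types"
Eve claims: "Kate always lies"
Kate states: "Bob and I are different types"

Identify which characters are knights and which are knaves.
Bob is a knave.
Eve is a knave.
Kate is a knight.

Verification:
- Bob (knave) says "Eve and I are different types" - this is FALSE (a lie) because Bob is a knave and Eve is a knave.
- Eve (knave) says "Kate always lies" - this is FALSE (a lie) because Kate is a knight.
- Kate (knight) says "Bob and I are different types" - this is TRUE because Kate is a knight and Bob is a knave.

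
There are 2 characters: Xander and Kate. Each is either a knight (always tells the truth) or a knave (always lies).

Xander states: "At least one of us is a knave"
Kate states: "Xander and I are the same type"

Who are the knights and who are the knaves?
Xander is a knight.
Kate is a knave.

Verification:
- Xander (knight) says "At least one of us is a knave" - this is TRUE because Kate is a knave.
- Kate (knave) says "Xander and I are the same type" - this is FALSE (a lie) because Kate is a knave and Xander is a knight.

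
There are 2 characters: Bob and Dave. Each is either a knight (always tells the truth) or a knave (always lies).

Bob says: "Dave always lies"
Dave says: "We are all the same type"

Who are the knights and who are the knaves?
Bob is a knight.
Dave is a knave.

Verification:
- Bob (knight) says "Dave always lies" - this is TRUE because Dave is a knave.
- Dave (knave) says "We are all the same type" - this is FALSE (a lie) because Bob is a knight and Dave is a knave.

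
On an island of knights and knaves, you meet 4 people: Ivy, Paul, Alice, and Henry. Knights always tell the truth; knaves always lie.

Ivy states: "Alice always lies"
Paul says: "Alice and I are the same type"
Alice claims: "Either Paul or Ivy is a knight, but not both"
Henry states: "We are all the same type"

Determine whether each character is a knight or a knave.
Ivy is a knave.
Paul is a knight.
Alice is a knight.
Henry is a knave.

Verification:
- Ivy (knave) says "Alice always lies" - this is FALSE (a lie) because Alice is a knight.
- Paul (knight) says "Alice and I are the same type" - this is TRUE because Paul is a knight and Alice is a knight.
- Alice (knight) says "Either Paul or Ivy is a knight, but not both" - this is TRUE because Paul is a knight and Ivy is a knave.
- Henry (knave) says "We are all the same type" - this is FALSE (a lie) because Paul and Alice are knights and Ivy and Henry are knaves.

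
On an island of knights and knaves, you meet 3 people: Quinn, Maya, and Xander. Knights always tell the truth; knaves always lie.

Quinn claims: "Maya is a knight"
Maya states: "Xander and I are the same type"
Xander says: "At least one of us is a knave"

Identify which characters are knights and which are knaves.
Quinn is a knave.
Maya is a knave.
Xander is a knight.

Verification:
- Quinn (knave) says "Maya is a knight" - this is FALSE (a lie) because Maya is a knave.
- Maya (knave) says "Xander and I are the same type" - this is FALSE (a lie) because Maya is a knave and Xander is a knight.
- Xander (knight) says "At least one of us is a knave" - this is TRUE because Quinn and Maya are knaves.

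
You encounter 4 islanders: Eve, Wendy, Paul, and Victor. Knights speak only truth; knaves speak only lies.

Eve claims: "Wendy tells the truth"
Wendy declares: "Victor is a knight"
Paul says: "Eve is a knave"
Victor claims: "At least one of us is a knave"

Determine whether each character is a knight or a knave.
Eve is a knight.
Wendy is a knight.
Paul is a knave.
Victor is a knight.

Verification:
- Eve (knight) says "Wendy tells the truth" - this is TRUE because Wendy is a knight.
- Wendy (knight) says "Victor is a knight" - this is TRUE because Victor is a knight.
- Paul (knave) says "Eve is a knave" - this is FALSE (a lie) because Eve is a knight.
- Victor (knight) says "At least one of us is a knave" - this is TRUE because Paul is a knave.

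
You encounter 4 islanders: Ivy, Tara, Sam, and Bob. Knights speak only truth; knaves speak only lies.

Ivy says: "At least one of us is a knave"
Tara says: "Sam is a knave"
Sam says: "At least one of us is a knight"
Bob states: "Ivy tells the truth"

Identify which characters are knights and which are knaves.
Ivy is a knight.
Tara is a knave.
Sam is a knight.
Bob is a knight.

Verification:
- Ivy (knight) says "At least one of us is a knave" - this is TRUE because Tara is a knave.
- Tara (knave) says "Sam is a knave" - this is FALSE (a lie) because Sam is a knight.
- Sam (knight) says "At least one of us is a knight" - this is TRUE because Ivy, Sam, and Bob are knights.
- Bob (knight) says "Ivy tells the truth" - this is TRUE because Ivy is a knight.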